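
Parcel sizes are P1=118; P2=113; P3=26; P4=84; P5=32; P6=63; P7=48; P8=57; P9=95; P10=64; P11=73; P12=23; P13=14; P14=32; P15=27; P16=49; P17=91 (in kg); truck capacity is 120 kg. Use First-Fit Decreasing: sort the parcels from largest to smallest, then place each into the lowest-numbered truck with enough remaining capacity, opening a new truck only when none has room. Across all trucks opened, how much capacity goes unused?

71

Sorted descending: 118, 113, 95, 91, 84, 73, 64, 63, 57, 49, 48, 32, 32, 27, 26, 23, 14.
118 kg → truck 1 (remaining 2 kg)
113 kg → truck 2 (remaining 7 kg)
95 kg → truck 3 (remaining 25 kg)
91 kg → truck 4 (remaining 29 kg)
84 kg → truck 5 (remaining 36 kg)
73 kg → truck 6 (remaining 47 kg)
64 kg → truck 7 (remaining 56 kg)
63 kg → truck 8 (remaining 57 kg)
57 kg → truck 8 (remaining 0 kg)
49 kg → truck 7 (remaining 7 kg)
48 kg → truck 9 (remaining 72 kg)
32 kg → truck 5 (remaining 4 kg)
32 kg → truck 6 (remaining 15 kg)
27 kg → truck 4 (remaining 2 kg)
26 kg → truck 9 (remaining 46 kg)
23 kg → truck 3 (remaining 2 kg)
14 kg → truck 6 (remaining 1 kg)
9 trucks × 120 kg = 1080 kg; used 1009 kg; unused 71 kg.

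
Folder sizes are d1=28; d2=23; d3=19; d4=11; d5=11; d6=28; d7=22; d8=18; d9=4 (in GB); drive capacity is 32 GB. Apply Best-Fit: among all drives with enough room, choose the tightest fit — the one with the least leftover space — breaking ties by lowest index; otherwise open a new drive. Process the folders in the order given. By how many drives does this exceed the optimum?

Best-Fit: [28,4] [23] [19,11] [11,18] [28] [22] → 6 drives.
Total size 164 GB; any packing needs at least ⌈164/32⌉ = 6 drives.
So 6 is already optimal.

0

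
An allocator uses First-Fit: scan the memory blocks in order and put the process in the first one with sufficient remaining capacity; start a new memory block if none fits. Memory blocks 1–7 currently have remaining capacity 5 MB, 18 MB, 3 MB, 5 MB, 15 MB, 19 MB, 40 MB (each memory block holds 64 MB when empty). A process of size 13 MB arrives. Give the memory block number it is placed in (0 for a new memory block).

2

Memory blocks with room: memory block 2 (18 MB), memory block 5 (15 MB), memory block 6 (19 MB), memory block 7 (40 MB).
The first with room is memory block 2.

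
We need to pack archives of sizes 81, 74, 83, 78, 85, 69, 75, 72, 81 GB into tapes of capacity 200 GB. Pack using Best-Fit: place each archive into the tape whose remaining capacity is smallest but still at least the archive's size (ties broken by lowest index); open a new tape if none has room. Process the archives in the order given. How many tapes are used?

5

tape 1: place 81 GB, 119 GB left
tape 1: place 74 GB, 45 GB left
tape 2: place 83 GB, 117 GB left
tape 2: place 78 GB, 39 GB left
tape 3: place 85 GB, 115 GB left
tape 3: place 69 GB, 46 GB left
tape 4: place 75 GB, 125 GB left
tape 4: place 72 GB, 53 GB left
tape 5: place 81 GB, 119 GB left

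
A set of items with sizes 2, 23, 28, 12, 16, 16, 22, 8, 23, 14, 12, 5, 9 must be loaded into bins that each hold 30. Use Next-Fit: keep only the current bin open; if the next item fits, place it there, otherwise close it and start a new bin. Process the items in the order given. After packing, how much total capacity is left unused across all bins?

Put 2 in bin 1; 28 remain.
Put 23 in bin 1; 5 remain.
Put 28 in bin 2; 2 remain.
Put 12 in bin 3; 18 remain.
Put 16 in bin 3; 2 remain.
Put 16 in bin 4; 14 remain.
Put 22 in bin 5; 8 remain.
Put 8 in bin 5; 0 remain.
Put 23 in bin 6; 7 remain.
Put 14 in bin 7; 16 remain.
Put 12 in bin 7; 4 remain.
Put 5 in bin 8; 25 remain.
Put 9 in bin 8; 16 remain.
8 bins × 30 = 240; used 190; unused 50.

50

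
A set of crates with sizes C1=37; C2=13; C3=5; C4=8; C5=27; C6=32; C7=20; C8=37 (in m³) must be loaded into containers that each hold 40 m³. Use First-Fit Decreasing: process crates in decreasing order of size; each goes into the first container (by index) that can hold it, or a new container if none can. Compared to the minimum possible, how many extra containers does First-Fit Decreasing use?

First-Fit Decreasing: [37] [37] [32,8] [27,13] [20,5] → 5 containers.
Total size 179 m³; any packing needs at least ⌈179/40⌉ = 5 containers.
So 5 is already optimal.

0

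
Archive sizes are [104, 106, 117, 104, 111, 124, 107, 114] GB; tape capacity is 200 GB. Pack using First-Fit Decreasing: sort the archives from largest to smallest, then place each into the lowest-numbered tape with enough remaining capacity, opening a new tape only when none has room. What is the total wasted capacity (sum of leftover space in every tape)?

713

Sorted descending: 124, 117, 114, 111, 107, 106, 104, 104.
124 GB → tape 1 (remaining 76 GB)
117 GB → tape 2 (remaining 83 GB)
114 GB → tape 3 (remaining 86 GB)
111 GB → tape 4 (remaining 89 GB)
107 GB → tape 5 (remaining 93 GB)
106 GB → tape 6 (remaining 94 GB)
104 GB → tape 7 (remaining 96 GB)
104 GB → tape 8 (remaining 96 GB)
8 tapes × 200 GB = 1600 GB; used 887 GB; unused 713 GB.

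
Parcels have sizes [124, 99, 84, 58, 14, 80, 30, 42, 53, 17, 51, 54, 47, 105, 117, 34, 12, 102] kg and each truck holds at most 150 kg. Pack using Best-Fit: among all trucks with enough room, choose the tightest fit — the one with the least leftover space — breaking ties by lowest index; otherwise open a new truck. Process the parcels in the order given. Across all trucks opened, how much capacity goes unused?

124 kg → truck 1 (remaining 26 kg)
99 kg → truck 2 (remaining 51 kg)
84 kg → truck 3 (remaining 66 kg)
58 kg → truck 3 (remaining 8 kg)
14 kg → truck 1 (remaining 12 kg)
80 kg → truck 4 (remaining 70 kg)
30 kg → truck 2 (remaining 21 kg)
42 kg → truck 4 (remaining 28 kg)
53 kg → truck 5 (remaining 97 kg)
17 kg → truck 2 (remaining 4 kg)
51 kg → truck 5 (remaining 46 kg)
54 kg → truck 6 (remaining 96 kg)
47 kg → truck 6 (remaining 49 kg)
105 kg → truck 7 (remaining 45 kg)
117 kg → truck 8 (remaining 33 kg)
34 kg → truck 7 (remaining 11 kg)
12 kg → truck 1 (remaining 0 kg)
102 kg → truck 9 (remaining 48 kg)
9 trucks × 150 kg = 1350 kg; used 1123 kg; unused 227 kg.

227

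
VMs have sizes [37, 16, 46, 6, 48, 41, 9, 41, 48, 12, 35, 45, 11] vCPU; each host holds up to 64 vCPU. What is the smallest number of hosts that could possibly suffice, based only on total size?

Total size = 37 + 16 + 46 + 6 + 48 + 41 + 9 + 41 + 48 + 12 + 35 + 45 + 11 = 395 vCPU.
⌈395 / 64⌉ = 7.

7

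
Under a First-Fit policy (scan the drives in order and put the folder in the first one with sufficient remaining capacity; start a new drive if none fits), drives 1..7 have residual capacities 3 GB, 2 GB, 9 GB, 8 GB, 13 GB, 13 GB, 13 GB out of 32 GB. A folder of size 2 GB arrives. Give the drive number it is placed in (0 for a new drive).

1

Drives with room: drive 1 (3 GB), drive 2 (2 GB), drive 3 (9 GB), drive 4 (8 GB), drive 5 (13 GB), drive 6 (13 GB), drive 7 (13 GB).
The first with room is drive 1.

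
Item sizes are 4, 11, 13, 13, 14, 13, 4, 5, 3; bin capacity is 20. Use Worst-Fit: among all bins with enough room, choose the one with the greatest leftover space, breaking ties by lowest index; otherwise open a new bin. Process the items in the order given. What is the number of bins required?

bin 1: place 4, 16 left
bin 1: place 11, 5 left
bin 2: place 13, 7 left
bin 3: place 13, 7 left
bin 4: place 14, 6 left
bin 5: place 13, 7 left
bin 2: place 4, 3 left
bin 3: place 5, 2 left
bin 5: place 3, 4 left
Final bins: [4,11] [13,4] [13,5] [14] [13,3].

5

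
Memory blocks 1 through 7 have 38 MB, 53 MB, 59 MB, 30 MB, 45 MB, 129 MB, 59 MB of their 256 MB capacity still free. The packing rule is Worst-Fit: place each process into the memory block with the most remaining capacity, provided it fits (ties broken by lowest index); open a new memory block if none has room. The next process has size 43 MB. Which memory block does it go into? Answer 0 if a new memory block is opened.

6

Memory blocks with room: memory block 2 (53 MB), memory block 3 (59 MB), memory block 5 (45 MB), memory block 6 (129 MB), memory block 7 (59 MB).
Most room is memory block 6 with 129 MB free.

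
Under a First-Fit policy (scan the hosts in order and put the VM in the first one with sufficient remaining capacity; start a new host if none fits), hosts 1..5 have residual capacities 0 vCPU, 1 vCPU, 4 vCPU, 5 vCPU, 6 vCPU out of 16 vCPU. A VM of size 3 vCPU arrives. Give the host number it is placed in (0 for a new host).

3

Hosts with room: host 3 (4 vCPU), host 4 (5 vCPU), host 5 (6 vCPU).
The first with room is host 3.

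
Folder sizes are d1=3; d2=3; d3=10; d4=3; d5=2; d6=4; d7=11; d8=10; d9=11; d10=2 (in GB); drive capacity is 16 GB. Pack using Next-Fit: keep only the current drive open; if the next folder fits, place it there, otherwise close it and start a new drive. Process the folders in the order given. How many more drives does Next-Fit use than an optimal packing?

1

Next-Fit: [3,3,10] [3,2,4] [11] [10] [11,2] → 5 drives.
Total size 59 GB; any packing needs at least ⌈59/16⌉ = 4 drives.
An optimal packing achieves that bound: [11,4] [11,3,2] [10,3,3] [10,2] → 4 drives.
Excess: 5 − 4 = 1.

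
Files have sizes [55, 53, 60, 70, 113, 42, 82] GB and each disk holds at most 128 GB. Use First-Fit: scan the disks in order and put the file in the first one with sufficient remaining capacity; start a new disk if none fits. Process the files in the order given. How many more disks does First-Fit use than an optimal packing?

First-Fit: [55,53] [60,42] [70] [113] [82] → 5 disks.
Total size 475 GB; any packing needs at least ⌈475/128⌉ = 4 disks.
An optimal packing achieves that bound: [113] [82,42] [70,55] [60,53] → 4 disks.
Excess: 5 − 4 = 1.

1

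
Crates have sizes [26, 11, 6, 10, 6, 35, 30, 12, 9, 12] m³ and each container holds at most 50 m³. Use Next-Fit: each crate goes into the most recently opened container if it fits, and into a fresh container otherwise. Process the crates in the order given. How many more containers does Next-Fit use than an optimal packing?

1

Next-Fit: [26,11,6] [10,6] [35] [30,12] [9,12] → 5 containers.
Total size 157 m³; any packing needs at least ⌈157/50⌉ = 4 containers.
An optimal packing achieves that bound: [35,12] [30,12,6] [26,11,10] [9,6] → 4 containers.
Excess: 5 − 4 = 1.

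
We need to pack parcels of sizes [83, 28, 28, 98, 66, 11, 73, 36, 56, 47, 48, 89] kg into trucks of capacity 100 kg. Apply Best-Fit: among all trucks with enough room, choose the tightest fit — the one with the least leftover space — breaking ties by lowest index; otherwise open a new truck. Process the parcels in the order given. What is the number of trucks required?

8

truck 1: place 83 kg, 17 kg left
truck 2: place 28 kg, 72 kg left
truck 2: place 28 kg, 44 kg left
truck 3: place 98 kg, 2 kg left
truck 4: place 66 kg, 34 kg left
truck 1: place 11 kg, 6 kg left
truck 5: place 73 kg, 27 kg left
truck 2: place 36 kg, 8 kg left
truck 6: place 56 kg, 44 kg left
truck 7: place 47 kg, 53 kg left
truck 7: place 48 kg, 5 kg left
truck 8: place 89 kg, 11 kg left
Final trucks: [83,11] [28,28,36] [98] [66] [73] [56] [47,48] [89].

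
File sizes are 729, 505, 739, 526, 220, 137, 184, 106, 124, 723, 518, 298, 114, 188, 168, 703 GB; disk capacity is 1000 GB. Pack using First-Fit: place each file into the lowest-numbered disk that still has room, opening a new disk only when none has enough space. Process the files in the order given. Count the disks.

729 GB → disk 1 (remaining 271 GB)
505 GB → disk 2 (remaining 495 GB)
739 GB → disk 3 (remaining 261 GB)
526 GB → disk 4 (remaining 474 GB)
220 GB → disk 1 (remaining 51 GB)
137 GB → disk 2 (remaining 358 GB)
184 GB → disk 2 (remaining 174 GB)
106 GB → disk 2 (remaining 68 GB)
124 GB → disk 3 (remaining 137 GB)
723 GB → disk 5 (remaining 277 GB)
518 GB → disk 6 (remaining 482 GB)
298 GB → disk 4 (remaining 176 GB)
114 GB → disk 3 (remaining 23 GB)
188 GB → disk 5 (remaining 89 GB)
168 GB → disk 4 (remaining 8 GB)
703 GB → disk 7 (remaining 297 GB)
Final disks: [729,220] [505,137,184,106] [739,124,114] [526,298,168] [723,188] [518] [703].

7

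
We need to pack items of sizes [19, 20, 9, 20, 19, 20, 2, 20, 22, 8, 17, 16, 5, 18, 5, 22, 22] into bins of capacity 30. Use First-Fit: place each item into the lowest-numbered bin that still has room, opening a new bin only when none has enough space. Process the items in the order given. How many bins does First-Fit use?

12 bins

Put 19 in bin 1; 11 remain.
Put 20 in bin 2; 10 remain.
Put 9 in bin 1; 2 remain.
Put 20 in bin 3; 10 remain.
Put 19 in bin 4; 11 remain.
Put 20 in bin 5; 10 remain.
Put 2 in bin 1; 0 remain.
Put 20 in bin 6; 10 remain.
Put 22 in bin 7; 8 remain.
Put 8 in bin 2; 2 remain.
Put 17 in bin 8; 13 remain.
Put 16 in bin 9; 14 remain.
Put 5 in bin 3; 5 remain.
Put 18 in bin 10; 12 remain.
Put 5 in bin 3; 0 remain.
Put 22 in bin 11; 8 remain.
Put 22 in bin 12; 8 remain.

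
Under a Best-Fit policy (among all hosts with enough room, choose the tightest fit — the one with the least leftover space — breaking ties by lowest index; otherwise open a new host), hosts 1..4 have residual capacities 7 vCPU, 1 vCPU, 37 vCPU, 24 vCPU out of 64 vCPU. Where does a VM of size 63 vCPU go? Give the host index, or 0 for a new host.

No host has ≥ 63 vCPU free, so a new host is opened.

0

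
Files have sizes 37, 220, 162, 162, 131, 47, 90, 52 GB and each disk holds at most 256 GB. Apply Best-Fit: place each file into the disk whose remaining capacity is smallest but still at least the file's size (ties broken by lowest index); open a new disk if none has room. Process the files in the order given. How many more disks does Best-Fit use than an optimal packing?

0

Best-Fit: [37,162,47] [220] [162,90] [131,52] → 4 disks.
Total size 901 GB; any packing needs at least ⌈901/256⌉ = 4 disks.
So 4 is already optimal.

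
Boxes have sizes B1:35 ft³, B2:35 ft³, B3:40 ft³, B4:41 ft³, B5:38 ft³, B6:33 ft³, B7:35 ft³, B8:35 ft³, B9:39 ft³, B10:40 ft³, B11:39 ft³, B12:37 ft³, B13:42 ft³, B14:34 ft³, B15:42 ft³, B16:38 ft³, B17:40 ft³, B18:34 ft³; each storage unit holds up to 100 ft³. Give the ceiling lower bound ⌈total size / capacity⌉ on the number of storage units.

7

Total size = 35 + 35 + 40 + 41 + 38 + 33 + 35 + 35 + 39 + 40 + 39 + 37 + 42 + 34 + 42 + 38 + 40 + 34 = 677 ft³.
⌈677 / 100⌉ = 7.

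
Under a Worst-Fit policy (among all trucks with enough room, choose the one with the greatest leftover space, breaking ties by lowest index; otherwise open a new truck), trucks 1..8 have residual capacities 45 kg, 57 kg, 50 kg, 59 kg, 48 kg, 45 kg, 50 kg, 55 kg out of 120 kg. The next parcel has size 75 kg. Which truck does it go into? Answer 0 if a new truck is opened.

No truck has ≥ 75 kg free, so a new truck is opened.

0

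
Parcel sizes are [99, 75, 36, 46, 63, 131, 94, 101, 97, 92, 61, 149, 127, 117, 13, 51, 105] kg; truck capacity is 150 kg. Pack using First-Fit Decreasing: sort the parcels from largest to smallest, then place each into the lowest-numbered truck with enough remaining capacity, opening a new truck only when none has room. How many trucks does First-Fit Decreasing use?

Sorted descending: 149, 131, 127, 117, 105, 101, 99, 97, 94, 92, 75, 63, 61, 51, 46, 36, 13.
149 kg → truck 1 (remaining 1 kg)
131 kg → truck 2 (remaining 19 kg)
127 kg → truck 3 (remaining 23 kg)
117 kg → truck 4 (remaining 33 kg)
105 kg → truck 5 (remaining 45 kg)
101 kg → truck 6 (remaining 49 kg)
99 kg → truck 7 (remaining 51 kg)
97 kg → truck 8 (remaining 53 kg)
94 kg → truck 9 (remaining 56 kg)
92 kg → truck 10 (remaining 58 kg)
75 kg → truck 11 (remaining 75 kg)
63 kg → truck 11 (remaining 12 kg)
61 kg → truck 12 (remaining 89 kg)
51 kg → truck 7 (remaining 0 kg)
46 kg → truck 6 (remaining 3 kg)
36 kg → truck 5 (remaining 9 kg)
13 kg → truck 2 (remaining 6 kg)
Final trucks: [149] [131,13] [127] [117] [105,36] [101,46] [99,51] [97] [94] [92] [75,63] [61].

12 trucks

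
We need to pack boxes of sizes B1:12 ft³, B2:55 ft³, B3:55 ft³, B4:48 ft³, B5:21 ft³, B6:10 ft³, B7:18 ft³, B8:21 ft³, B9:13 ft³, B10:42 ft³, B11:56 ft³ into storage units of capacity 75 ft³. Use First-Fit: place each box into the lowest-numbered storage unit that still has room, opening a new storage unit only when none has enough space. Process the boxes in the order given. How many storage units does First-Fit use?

B1 (12 ft³) → storage unit 1 (remaining 63 ft³)
B2 (55 ft³) → storage unit 1 (remaining 8 ft³)
B3 (55 ft³) → storage unit 2 (remaining 20 ft³)
B4 (48 ft³) → storage unit 3 (remaining 27 ft³)
B5 (21 ft³) → storage unit 3 (remaining 6 ft³)
B6 (10 ft³) → storage unit 2 (remaining 10 ft³)
B7 (18 ft³) → storage unit 4 (remaining 57 ft³)
B8 (21 ft³) → storage unit 4 (remaining 36 ft³)
B9 (13 ft³) → storage unit 4 (remaining 23 ft³)
B10 (42 ft³) → storage unit 5 (remaining 33 ft³)
B11 (56 ft³) → storage unit 6 (remaining 19 ft³)

6 storage units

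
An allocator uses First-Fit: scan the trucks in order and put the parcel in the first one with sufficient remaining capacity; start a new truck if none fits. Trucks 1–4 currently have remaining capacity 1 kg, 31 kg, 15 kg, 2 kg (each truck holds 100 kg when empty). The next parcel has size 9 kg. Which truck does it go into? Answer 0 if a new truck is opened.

Trucks with room: truck 2 (31 kg), truck 3 (15 kg).
The first with room is truck 2.

2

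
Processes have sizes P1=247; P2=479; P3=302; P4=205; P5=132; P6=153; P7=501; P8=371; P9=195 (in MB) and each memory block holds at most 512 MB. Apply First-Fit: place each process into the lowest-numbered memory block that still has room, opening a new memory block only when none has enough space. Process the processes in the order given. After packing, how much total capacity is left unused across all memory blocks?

487

memory block 1: place P1 (247 MB), 265 MB left
memory block 2: place P2 (479 MB), 33 MB left
memory block 3: place P3 (302 MB), 210 MB left
memory block 1: place P4 (205 MB), 60 MB left
memory block 3: place P5 (132 MB), 78 MB left
memory block 4: place P6 (153 MB), 359 MB left
memory block 5: place P7 (501 MB), 11 MB left
memory block 6: place P8 (371 MB), 141 MB left
memory block 4: place P9 (195 MB), 164 MB left
6 memory blocks × 512 MB = 3072 MB; used 2585 MB; unused 487 MB.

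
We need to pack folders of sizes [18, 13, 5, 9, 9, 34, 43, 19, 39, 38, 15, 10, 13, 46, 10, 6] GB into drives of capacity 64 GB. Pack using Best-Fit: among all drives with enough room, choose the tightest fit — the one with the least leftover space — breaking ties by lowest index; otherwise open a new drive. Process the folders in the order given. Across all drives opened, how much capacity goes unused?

drive 1: place 18 GB, 46 GB left
drive 1: place 13 GB, 33 GB left
drive 1: place 5 GB, 28 GB left
drive 1: place 9 GB, 19 GB left
drive 1: place 9 GB, 10 GB left
drive 2: place 34 GB, 30 GB left
drive 3: place 43 GB, 21 GB left
drive 3: place 19 GB, 2 GB left
drive 4: place 39 GB, 25 GB left
drive 5: place 38 GB, 26 GB left
drive 4: place 15 GB, 10 GB left
drive 1: place 10 GB, 0 GB left
drive 5: place 13 GB, 13 GB left
drive 6: place 46 GB, 18 GB left
drive 4: place 10 GB, 0 GB left
drive 5: place 6 GB, 7 GB left
6 drives × 64 GB = 384 GB; used 327 GB; unused 57 GB.

57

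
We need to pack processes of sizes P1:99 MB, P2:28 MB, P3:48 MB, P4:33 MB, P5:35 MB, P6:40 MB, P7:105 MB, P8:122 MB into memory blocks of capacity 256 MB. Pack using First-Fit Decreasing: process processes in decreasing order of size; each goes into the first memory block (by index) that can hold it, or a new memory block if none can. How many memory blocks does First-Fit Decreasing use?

Sorted descending: 122, 105, 99, 48, 40, 35, 33, 28.
memory block 1: place 122 MB, 134 MB left
memory block 1: place 105 MB, 29 MB left
memory block 2: place 99 MB, 157 MB left
memory block 2: place 48 MB, 109 MB left
memory block 2: place 40 MB, 69 MB left
memory block 2: place 35 MB, 34 MB left
memory block 2: place 33 MB, 1 MB left
memory block 1: place 28 MB, 1 MB left
Final memory blocks: [122,105,28] [99,48,40,35,33].

2 memory blocks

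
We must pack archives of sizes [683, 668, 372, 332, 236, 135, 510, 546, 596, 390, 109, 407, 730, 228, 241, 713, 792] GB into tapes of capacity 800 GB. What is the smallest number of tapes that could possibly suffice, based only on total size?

Total size = 683 + 668 + 372 + 332 + 236 + 135 + 510 + 546 + 596 + 390 + 109 + 407 + 730 + 228 + 241 + 713 + 792 = 7688 GB.
⌈7688 / 800⌉ = 10.

10 tapes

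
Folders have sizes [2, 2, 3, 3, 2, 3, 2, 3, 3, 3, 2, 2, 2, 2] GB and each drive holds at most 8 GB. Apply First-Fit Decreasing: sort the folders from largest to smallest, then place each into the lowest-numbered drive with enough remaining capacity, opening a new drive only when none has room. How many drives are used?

Sorted descending: 3, 3, 3, 3, 3, 3, 2, 2, 2, 2, 2, 2, 2, 2.
3 GB → drive 1 (remaining 5 GB)
3 GB → drive 1 (remaining 2 GB)
3 GB → drive 2 (remaining 5 GB)
3 GB → drive 2 (remaining 2 GB)
3 GB → drive 3 (remaining 5 GB)
3 GB → drive 3 (remaining 2 GB)
2 GB → drive 1 (remaining 0 GB)
2 GB → drive 2 (remaining 0 GB)
2 GB → drive 3 (remaining 0 GB)
2 GB → drive 4 (remaining 6 GB)
2 GB → drive 4 (remaining 4 GB)
2 GB → drive 4 (remaining 2 GB)
2 GB → drive 4 (remaining 0 GB)
2 GB → drive 5 (remaining 6 GB)
Final drives: [3,3,2] [3,3,2] [3,3,2] [2,2,2,2] [2].

5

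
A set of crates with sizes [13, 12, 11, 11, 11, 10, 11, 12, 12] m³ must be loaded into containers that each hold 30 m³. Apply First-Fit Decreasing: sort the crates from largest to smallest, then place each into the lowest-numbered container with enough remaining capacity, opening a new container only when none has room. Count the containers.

5 containers

Sorted descending: 13, 12, 12, 12, 11, 11, 11, 11, 10.
Put 13 m³ in container 1; 17 m³ remain.
Put 12 m³ in container 1; 5 m³ remain.
Put 12 m³ in container 2; 18 m³ remain.
Put 12 m³ in container 2; 6 m³ remain.
Put 11 m³ in container 3; 19 m³ remain.
Put 11 m³ in container 3; 8 m³ remain.
Put 11 m³ in container 4; 19 m³ remain.
Put 11 m³ in container 4; 8 m³ remain.
Put 10 m³ in container 5; 20 m³ remain.
Final containers: [13,12] [12,12] [11,11] [11,11] [10].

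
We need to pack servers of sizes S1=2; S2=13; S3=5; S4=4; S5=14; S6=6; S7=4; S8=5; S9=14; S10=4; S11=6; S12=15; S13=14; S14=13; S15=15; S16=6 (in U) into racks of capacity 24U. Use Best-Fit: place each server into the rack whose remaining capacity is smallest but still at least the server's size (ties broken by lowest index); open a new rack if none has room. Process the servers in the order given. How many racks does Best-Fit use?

7 racks

S1 (2U) → rack 1 (remaining 22U)
S2 (13U) → rack 1 (remaining 9U)
S3 (5U) → rack 1 (remaining 4U)
S4 (4U) → rack 1 (remaining 0U)
S5 (14U) → rack 2 (remaining 10U)
S6 (6U) → rack 2 (remaining 4U)
S7 (4U) → rack 2 (remaining 0U)
S8 (5U) → rack 3 (remaining 19U)
S9 (14U) → rack 3 (remaining 5U)
S10 (4U) → rack 3 (remaining 1U)
S11 (6U) → rack 4 (remaining 18U)
S12 (15U) → rack 4 (remaining 3U)
S13 (14U) → rack 5 (remaining 10U)
S14 (13U) → rack 6 (remaining 11U)
S15 (15U) → rack 7 (remaining 9U)
S16 (6U) → rack 7 (remaining 3U)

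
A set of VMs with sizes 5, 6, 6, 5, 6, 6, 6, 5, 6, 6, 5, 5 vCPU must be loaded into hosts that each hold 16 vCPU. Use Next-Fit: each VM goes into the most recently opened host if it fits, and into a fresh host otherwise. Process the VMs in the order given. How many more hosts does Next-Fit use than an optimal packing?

1

Next-Fit: [5,6] [6,5] [6,6] [6,5] [6,6] [5,5] → 6 hosts.
Total size 67 vCPU; any packing needs at least ⌈67/16⌉ = 5 hosts.
An optimal packing achieves that bound: [6,6] [6,6] [6,6] [6,5,5] [5,5,5] → 5 hosts.
Excess: 6 − 5 = 1.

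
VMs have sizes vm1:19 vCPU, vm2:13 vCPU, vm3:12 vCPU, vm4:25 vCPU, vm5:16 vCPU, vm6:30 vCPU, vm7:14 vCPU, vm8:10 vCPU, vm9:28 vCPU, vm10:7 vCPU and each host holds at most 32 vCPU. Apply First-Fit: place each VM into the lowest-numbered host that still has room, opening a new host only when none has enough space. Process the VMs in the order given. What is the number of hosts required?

6

Put vm1 (19 vCPU) in host 1; 13 vCPU remain.
Put vm2 (13 vCPU) in host 1; 0 vCPU remain.
Put vm3 (12 vCPU) in host 2; 20 vCPU remain.
Put vm4 (25 vCPU) in host 3; 7 vCPU remain.
Put vm5 (16 vCPU) in host 2; 4 vCPU remain.
Put vm6 (30 vCPU) in host 4; 2 vCPU remain.
Put vm7 (14 vCPU) in host 5; 18 vCPU remain.
Put vm8 (10 vCPU) in host 5; 8 vCPU remain.
Put vm9 (28 vCPU) in host 6; 4 vCPU remain.
Put vm10 (7 vCPU) in host 3; 0 vCPU remain.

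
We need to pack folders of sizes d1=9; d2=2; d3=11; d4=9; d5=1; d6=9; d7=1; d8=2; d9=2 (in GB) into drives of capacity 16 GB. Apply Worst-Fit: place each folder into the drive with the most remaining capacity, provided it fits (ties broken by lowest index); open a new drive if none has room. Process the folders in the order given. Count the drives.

4 drives

drive 1: place d1 (9 GB), 7 GB left
drive 1: place d2 (2 GB), 5 GB left
drive 2: place d3 (11 GB), 5 GB left
drive 3: place d4 (9 GB), 7 GB left
drive 3: place d5 (1 GB), 6 GB left
drive 4: place d6 (9 GB), 7 GB left
drive 4: place d7 (1 GB), 6 GB left
drive 3: place d8 (2 GB), 4 GB left
drive 4: place d9 (2 GB), 4 GB left
Final drives: [9,2] [11] [9,1,2] [9,1,2].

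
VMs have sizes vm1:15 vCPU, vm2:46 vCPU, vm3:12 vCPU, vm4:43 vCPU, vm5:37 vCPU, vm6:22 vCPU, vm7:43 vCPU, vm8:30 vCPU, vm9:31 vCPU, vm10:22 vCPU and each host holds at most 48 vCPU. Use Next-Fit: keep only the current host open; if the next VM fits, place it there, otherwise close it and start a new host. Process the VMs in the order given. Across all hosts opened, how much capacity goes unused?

179

vm1 (15 vCPU) → host 1 (remaining 33 vCPU)
vm2 (46 vCPU) → host 2 (remaining 2 vCPU)
vm3 (12 vCPU) → host 3 (remaining 36 vCPU)
vm4 (43 vCPU) → host 4 (remaining 5 vCPU)
vm5 (37 vCPU) → host 5 (remaining 11 vCPU)
vm6 (22 vCPU) → host 6 (remaining 26 vCPU)
vm7 (43 vCPU) → host 7 (remaining 5 vCPU)
vm8 (30 vCPU) → host 8 (remaining 18 vCPU)
vm9 (31 vCPU) → host 9 (remaining 17 vCPU)
vm10 (22 vCPU) → host 10 (remaining 26 vCPU)
10 hosts × 48 vCPU = 480 vCPU; used 301 vCPU; unused 179 vCPU.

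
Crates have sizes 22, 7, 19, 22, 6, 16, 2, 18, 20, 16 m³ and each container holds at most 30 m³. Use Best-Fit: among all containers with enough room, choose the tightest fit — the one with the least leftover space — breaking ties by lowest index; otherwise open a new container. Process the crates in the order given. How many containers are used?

7

container 1: place 22 m³, 8 m³ left
container 1: place 7 m³, 1 m³ left
container 2: place 19 m³, 11 m³ left
container 3: place 22 m³, 8 m³ left
container 3: place 6 m³, 2 m³ left
container 4: place 16 m³, 14 m³ left
container 3: place 2 m³, 0 m³ left
container 5: place 18 m³, 12 m³ left
container 6: place 20 m³, 10 m³ left
container 7: place 16 m³, 14 m³ left
Final containers: [22,7] [19] [22,6,2] [16] [18] [20] [16].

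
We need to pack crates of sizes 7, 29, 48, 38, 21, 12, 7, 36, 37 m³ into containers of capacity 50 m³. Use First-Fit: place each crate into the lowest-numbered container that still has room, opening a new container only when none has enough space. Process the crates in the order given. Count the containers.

7 m³ → container 1 (remaining 43 m³)
29 m³ → container 1 (remaining 14 m³)
48 m³ → container 2 (remaining 2 m³)
38 m³ → container 3 (remaining 12 m³)
21 m³ → container 4 (remaining 29 m³)
12 m³ → container 1 (remaining 2 m³)
7 m³ → container 3 (remaining 5 m³)
36 m³ → container 5 (remaining 14 m³)
37 m³ → container 6 (remaining 13 m³)

6 containers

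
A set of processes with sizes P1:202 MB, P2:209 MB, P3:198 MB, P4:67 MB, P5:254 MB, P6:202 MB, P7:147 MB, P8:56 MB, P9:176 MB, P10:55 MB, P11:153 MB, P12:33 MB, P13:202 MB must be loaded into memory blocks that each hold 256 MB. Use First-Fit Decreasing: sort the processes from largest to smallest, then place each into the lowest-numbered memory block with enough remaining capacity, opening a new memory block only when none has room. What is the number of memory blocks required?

9 memory blocks

Sorted descending: 254, 209, 202, 202, 202, 198, 176, 153, 147, 67, 56, 55, 33.
254 MB → memory block 1 (remaining 2 MB)
209 MB → memory block 2 (remaining 47 MB)
202 MB → memory block 3 (remaining 54 MB)
202 MB → memory block 4 (remaining 54 MB)
202 MB → memory block 5 (remaining 54 MB)
198 MB → memory block 6 (remaining 58 MB)
176 MB → memory block 7 (remaining 80 MB)
153 MB → memory block 8 (remaining 103 MB)
147 MB → memory block 9 (remaining 109 MB)
67 MB → memory block 7 (remaining 13 MB)
56 MB → memory block 6 (remaining 2 MB)
55 MB → memory block 8 (remaining 48 MB)
33 MB → memory block 2 (remaining 14 MB)
Final memory blocks: [254] [209,33] [202] [202] [202] [198,56] [176,67] [153,55] [147].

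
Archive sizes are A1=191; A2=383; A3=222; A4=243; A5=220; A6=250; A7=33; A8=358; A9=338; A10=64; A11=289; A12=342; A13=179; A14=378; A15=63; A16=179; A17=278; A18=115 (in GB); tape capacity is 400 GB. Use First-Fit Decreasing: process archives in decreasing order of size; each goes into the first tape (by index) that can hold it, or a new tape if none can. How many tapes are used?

12

Sorted descending: 383, 378, 358, 342, 338, 289, 278, 250, 243, 222, 220, 191, 179, 179, 115, 64, 63, 33.
tape 1: place 383 GB, 17 GB left
tape 2: place 378 GB, 22 GB left
tape 3: place 358 GB, 42 GB left
tape 4: place 342 GB, 58 GB left
tape 5: place 338 GB, 62 GB left
tape 6: place 289 GB, 111 GB left
tape 7: place 278 GB, 122 GB left
tape 8: place 250 GB, 150 GB left
tape 9: place 243 GB, 157 GB left
tape 10: place 222 GB, 178 GB left
tape 11: place 220 GB, 180 GB left
tape 12: place 191 GB, 209 GB left
tape 11: place 179 GB, 1 GB left
tape 12: place 179 GB, 30 GB left
tape 7: place 115 GB, 7 GB left
tape 6: place 64 GB, 47 GB left
tape 8: place 63 GB, 87 GB left
tape 3: place 33 GB, 9 GB left
Final tapes: [383] [378] [358,33] [342] [338] [289,64] [278,115] [250,63] [243] [222] [220,179] [191,179].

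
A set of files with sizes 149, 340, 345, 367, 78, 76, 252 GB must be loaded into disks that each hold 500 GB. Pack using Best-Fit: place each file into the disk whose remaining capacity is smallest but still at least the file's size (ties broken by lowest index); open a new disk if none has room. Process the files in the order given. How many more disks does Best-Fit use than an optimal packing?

0

Best-Fit: [149,340] [345,76] [367,78] [252] → 4 disks.
Total size 1607 GB; any packing needs at least ⌈1607/500⌉ = 4 disks.
So 4 is already optimal.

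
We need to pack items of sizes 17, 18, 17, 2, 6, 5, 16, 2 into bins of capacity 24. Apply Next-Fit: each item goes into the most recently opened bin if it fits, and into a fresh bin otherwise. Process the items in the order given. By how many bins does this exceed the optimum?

1

Next-Fit: [17] [18] [17,2] [6,5] [16,2] → 5 bins.
Total size 83; any packing needs at least ⌈83/24⌉ = 4 bins.
An optimal packing achieves that bound: [18,6] [17,5,2] [17,2] [16] → 4 bins.
Excess: 5 − 4 = 1.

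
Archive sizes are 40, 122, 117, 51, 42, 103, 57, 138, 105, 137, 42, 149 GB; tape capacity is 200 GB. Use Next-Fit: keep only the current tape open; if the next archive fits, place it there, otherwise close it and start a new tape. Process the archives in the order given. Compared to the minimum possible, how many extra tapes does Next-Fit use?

Next-Fit: [40,122] [117,51] [42,103] [57,138] [105] [137,42] [149] → 7 tapes.
7 archives exceed 100 GB (half the capacity), and no two of those can share a tape, so at least 7 tapes are needed.
So 7 is already optimal.

0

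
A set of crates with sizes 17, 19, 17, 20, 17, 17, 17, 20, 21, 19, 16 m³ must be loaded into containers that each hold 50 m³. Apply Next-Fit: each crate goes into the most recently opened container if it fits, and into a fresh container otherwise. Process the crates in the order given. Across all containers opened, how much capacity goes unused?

100

17 m³ → container 1 (remaining 33 m³)
19 m³ → container 1 (remaining 14 m³)
17 m³ → container 2 (remaining 33 m³)
20 m³ → container 2 (remaining 13 m³)
17 m³ → container 3 (remaining 33 m³)
17 m³ → container 3 (remaining 16 m³)
17 m³ → container 4 (remaining 33 m³)
20 m³ → container 4 (remaining 13 m³)
21 m³ → container 5 (remaining 29 m³)
19 m³ → container 5 (remaining 10 m³)
16 m³ → container 6 (remaining 34 m³)
6 containers × 50 m³ = 300 m³; used 200 m³; unused 100 m³.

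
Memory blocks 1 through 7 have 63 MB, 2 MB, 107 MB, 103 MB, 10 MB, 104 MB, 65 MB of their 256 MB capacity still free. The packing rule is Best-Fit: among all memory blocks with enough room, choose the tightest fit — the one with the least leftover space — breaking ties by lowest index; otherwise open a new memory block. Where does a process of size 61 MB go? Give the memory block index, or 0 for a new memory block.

Memory blocks with room: memory block 1 (63 MB), memory block 3 (107 MB), memory block 4 (103 MB), memory block 6 (104 MB), memory block 7 (65 MB).
Tightest fit is memory block 1 with 63 MB free.

1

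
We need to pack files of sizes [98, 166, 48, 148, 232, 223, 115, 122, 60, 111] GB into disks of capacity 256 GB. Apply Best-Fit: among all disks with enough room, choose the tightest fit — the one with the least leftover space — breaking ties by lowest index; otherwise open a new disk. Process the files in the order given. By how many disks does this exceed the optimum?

0

Best-Fit: [98,148] [166,48] [232] [223] [115,122] [60,111] → 6 disks.
Total size 1323 GB; any packing needs at least ⌈1323/256⌉ = 6 disks.
So 6 is already optimal.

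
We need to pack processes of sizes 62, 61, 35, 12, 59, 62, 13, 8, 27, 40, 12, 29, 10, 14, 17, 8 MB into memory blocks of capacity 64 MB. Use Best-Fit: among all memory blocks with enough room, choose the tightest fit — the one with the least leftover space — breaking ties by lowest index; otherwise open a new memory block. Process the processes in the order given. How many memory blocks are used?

8 memory blocks

Put 62 MB in memory block 1; 2 MB remain.
Put 61 MB in memory block 2; 3 MB remain.
Put 35 MB in memory block 3; 29 MB remain.
Put 12 MB in memory block 3; 17 MB remain.
Put 59 MB in memory block 4; 5 MB remain.
Put 62 MB in memory block 5; 2 MB remain.
Put 13 MB in memory block 3; 4 MB remain.
Put 8 MB in memory block 6; 56 MB remain.
Put 27 MB in memory block 6; 29 MB remain.
Put 40 MB in memory block 7; 24 MB remain.
Put 12 MB in memory block 7; 12 MB remain.
Put 29 MB in memory block 6; 0 MB remain.
Put 10 MB in memory block 7; 2 MB remain.
Put 14 MB in memory block 8; 50 MB remain.
Put 17 MB in memory block 8; 33 MB remain.
Put 8 MB in memory block 8; 25 MB remain.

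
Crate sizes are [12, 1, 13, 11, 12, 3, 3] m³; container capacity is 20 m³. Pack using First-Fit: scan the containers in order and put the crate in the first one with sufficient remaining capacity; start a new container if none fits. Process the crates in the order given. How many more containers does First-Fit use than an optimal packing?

0

First-Fit: [12,1,3,3] [13] [11] [12] → 4 containers.
4 crates exceed 10 m³ (half the capacity), and no two of those can share a container, so at least 4 containers are needed.
So 4 is already optimal.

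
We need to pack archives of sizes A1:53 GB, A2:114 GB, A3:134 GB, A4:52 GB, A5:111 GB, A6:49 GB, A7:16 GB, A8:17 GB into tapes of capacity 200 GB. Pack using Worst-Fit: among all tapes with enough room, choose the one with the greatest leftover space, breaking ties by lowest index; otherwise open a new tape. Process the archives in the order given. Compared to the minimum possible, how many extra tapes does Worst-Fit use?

0

Worst-Fit: [53,114,17] [134,52] [111,49,16] → 3 tapes.
Total size 546 GB; any packing needs at least ⌈546/200⌉ = 3 tapes.
So 3 is already optimal.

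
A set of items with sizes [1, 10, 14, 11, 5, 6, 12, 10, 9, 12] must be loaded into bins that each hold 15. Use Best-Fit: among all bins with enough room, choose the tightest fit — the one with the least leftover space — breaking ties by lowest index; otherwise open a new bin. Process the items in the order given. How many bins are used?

bin 1: place 1, 14 left
bin 1: place 10, 4 left
bin 2: place 14, 1 left
bin 3: place 11, 4 left
bin 4: place 5, 10 left
bin 4: place 6, 4 left
bin 5: place 12, 3 left
bin 6: place 10, 5 left
bin 7: place 9, 6 left
bin 8: place 12, 3 left
Final bins: [1,10] [14] [11] [5,6] [12] [10] [9] [12].

8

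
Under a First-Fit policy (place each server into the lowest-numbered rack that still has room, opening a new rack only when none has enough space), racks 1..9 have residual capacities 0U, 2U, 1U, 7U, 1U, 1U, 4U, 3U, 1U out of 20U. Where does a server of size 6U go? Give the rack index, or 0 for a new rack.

Racks with room: rack 4 (7U).
The first with room is rack 4.

4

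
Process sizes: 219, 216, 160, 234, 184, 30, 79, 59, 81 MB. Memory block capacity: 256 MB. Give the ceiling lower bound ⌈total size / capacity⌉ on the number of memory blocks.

Total size = 219 + 216 + 160 + 234 + 184 + 30 + 79 + 59 + 81 = 1262 MB.
⌈1262 / 256⌉ = 5.

5 memory blocks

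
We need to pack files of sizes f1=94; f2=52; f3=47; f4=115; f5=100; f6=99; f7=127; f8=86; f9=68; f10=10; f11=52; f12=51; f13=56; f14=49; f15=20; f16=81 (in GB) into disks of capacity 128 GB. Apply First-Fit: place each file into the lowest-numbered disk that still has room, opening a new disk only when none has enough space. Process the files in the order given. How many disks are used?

Put f1 (94 GB) in disk 1; 34 GB remain.
Put f2 (52 GB) in disk 2; 76 GB remain.
Put f3 (47 GB) in disk 2; 29 GB remain.
Put f4 (115 GB) in disk 3; 13 GB remain.
Put f5 (100 GB) in disk 4; 28 GB remain.
Put f6 (99 GB) in disk 5; 29 GB remain.
Put f7 (127 GB) in disk 6; 1 GB remain.
Put f8 (86 GB) in disk 7; 42 GB remain.
Put f9 (68 GB) in disk 8; 60 GB remain.
Put f10 (10 GB) in disk 1; 24 GB remain.
Put f11 (52 GB) in disk 8; 8 GB remain.
Put f12 (51 GB) in disk 9; 77 GB remain.
Put f13 (56 GB) in disk 9; 21 GB remain.
Put f14 (49 GB) in disk 10; 79 GB remain.
Put f15 (20 GB) in disk 1; 4 GB remain.
Put f16 (81 GB) in disk 11; 47 GB remain.
Final disks: [94,10,20] [52,47] [115] [100] [99] [127] [86] [68,52] [51,56] [49] [81].

11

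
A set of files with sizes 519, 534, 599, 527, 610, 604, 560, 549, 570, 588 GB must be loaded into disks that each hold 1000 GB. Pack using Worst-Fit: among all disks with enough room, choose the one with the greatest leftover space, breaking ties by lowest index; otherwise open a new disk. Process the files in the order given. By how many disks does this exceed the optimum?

0

Worst-Fit: [519] [534] [599] [527] [610] [604] [560] [549] [570] [588] → 10 disks.
10 files exceed 500 GB (half the capacity), and no two of those can share a disk, so at least 10 disks are needed.
So 10 is already optimal.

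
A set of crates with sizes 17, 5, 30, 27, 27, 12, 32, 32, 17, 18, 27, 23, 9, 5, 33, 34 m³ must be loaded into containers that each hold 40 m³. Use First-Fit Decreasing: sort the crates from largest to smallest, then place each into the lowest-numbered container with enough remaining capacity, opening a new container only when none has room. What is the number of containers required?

10

Sorted descending: 34, 33, 32, 32, 30, 27, 27, 27, 23, 18, 17, 17, 12, 9, 5, 5.
Put 34 m³ in container 1; 6 m³ remain.
Put 33 m³ in container 2; 7 m³ remain.
Put 32 m³ in container 3; 8 m³ remain.
Put 32 m³ in container 4; 8 m³ remain.
Put 30 m³ in container 5; 10 m³ remain.
Put 27 m³ in container 6; 13 m³ remain.
Put 27 m³ in container 7; 13 m³ remain.
Put 27 m³ in container 8; 13 m³ remain.
Put 23 m³ in container 9; 17 m³ remain.
Put 18 m³ in container 10; 22 m³ remain.
Put 17 m³ in container 9; 0 m³ remain.
Put 17 m³ in container 10; 5 m³ remain.
Put 12 m³ in container 6; 1 m³ remain.
Put 9 m³ in container 5; 1 m³ remain.
Put 5 m³ in container 1; 1 m³ remain.
Put 5 m³ in container 2; 2 m³ remain.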